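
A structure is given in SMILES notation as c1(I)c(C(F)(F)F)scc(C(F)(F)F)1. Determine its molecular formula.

Atom tally by fragment:
  thiophene ring core → C:4 H:4 S:1
  (− 3 ring H displaced by substituents)
  + I → I:1
  + CF3 → C:1 F:3
  + CF3 → C:1 F:3
Element totals:
  C: 6
  H: 1
  F: 6
  I: 1
  S: 1

C6HF6IS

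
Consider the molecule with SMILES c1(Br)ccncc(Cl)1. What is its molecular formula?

Atom tally by fragment:
  pyridine ring core → C:5 H:5 N:1
  (− 2 ring H displaced by substituents)
  + Br → Br:1
  + Cl → Cl:1
Element totals:
  C: 5
  H: 3
  Br: 1
  Cl: 1
  N: 1

C5H3BrClN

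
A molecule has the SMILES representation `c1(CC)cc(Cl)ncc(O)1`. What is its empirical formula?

Atom tally by fragment:
  pyridine ring core → C:5 H:5 N:1
  (− 3 ring H displaced by substituents)
  + C2H5 → C:2 H:5
  + Cl → Cl:1
  + OH → O:1 H:1
Element totals:
  C: 7
  H: 8
  Cl: 1
  N: 1
  O: 1
Molecular formula: C7H8ClNO.
gcd of subscripts (7, 1, 8, 1, 1) = 1, so the empirical formula equals the molecular formula.

C7H8ClNO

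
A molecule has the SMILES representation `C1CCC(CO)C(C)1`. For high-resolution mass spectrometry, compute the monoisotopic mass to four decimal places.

114.1045

Atom tally by fragment:
  cyclopentane ring core → C:5 H:10
  (− 2 ring H displaced by substituents)
  + CH2OH → C:1 H:3 O:1
  + CH3 → C:1 H:3
Element totals:
  C: 7
  H: 14
  O: 1
Molecular formula: C7H14O.
  M = 7(12.0) + 14(1.007825) + 15.994915
    = 84.000000 + 14.109550 + 15.994915 = 114.104465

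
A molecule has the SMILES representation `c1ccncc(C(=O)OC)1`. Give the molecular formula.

Atom tally by fragment:
  pyridine ring core → C:5 H:5 N:1
  (− 1 ring H displaced by substituents)
  + COOCH3 → C:2 H:3 O:2
Element totals:
  C: 7
  H: 7
  N: 1
  O: 2

C7H7NO2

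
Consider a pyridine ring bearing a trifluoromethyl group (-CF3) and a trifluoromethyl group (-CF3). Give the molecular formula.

C7H3F6N

Atom tally by fragment:
  pyridine ring core → C:5 H:5 N:1
  (− 2 ring H displaced by substituents)
  + CF3 → C:1 F:3
  + CF3 → C:1 F:3
Element totals:
  C: 7
  H: 3
  F: 6
  N: 1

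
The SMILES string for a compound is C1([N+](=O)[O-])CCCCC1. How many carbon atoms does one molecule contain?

6

Atom tally by fragment:
  cyclohexane ring core → C:6 H:12
  (− 1 ring H displaced by substituents)
  + NO2 → N:1 O:2
Element totals:
  C: 6
  H: 11
  N: 1
  O: 2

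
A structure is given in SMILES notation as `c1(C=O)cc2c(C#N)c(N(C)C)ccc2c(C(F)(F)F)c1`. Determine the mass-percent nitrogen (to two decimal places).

Atom tally by fragment:
  naphthalene ring system core → C:10 H:8
  (− 4 ring H displaced by substituents)
  + CHO → C:1 H:1 O:1
  + CN → C:1 N:1
  + N(CH3)2 → N:1 C:2 H:6
  + CF3 → C:1 F:3
Element totals:
  C: 15
  H: 11
  F: 3
  N: 2
  O: 1
Molecular formula: C15H11F3N2O.
Molar mass = 292.260 g/mol.
Mass from N: 2 × 14.007 = 28.014 g/mol.
%N = 28.014 / 292.260 × 100 = 9.59%.

9.59%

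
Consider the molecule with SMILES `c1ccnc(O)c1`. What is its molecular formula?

Atom tally by fragment:
  pyridine ring core → C:5 H:5 N:1
  (− 1 ring H displaced by substituents)
  + OH → O:1 H:1
Element totals:
  C: 5
  H: 5
  N: 1
  O: 1

C5H5NO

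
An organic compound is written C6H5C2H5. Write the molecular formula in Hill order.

C8H10

Atom tally by fragment:
  benzene ring core → C:6 H:6
  (− 1 ring H displaced by substituents)
  + C2H5 → C:2 H:5
Element totals:
  C: 8
  H: 10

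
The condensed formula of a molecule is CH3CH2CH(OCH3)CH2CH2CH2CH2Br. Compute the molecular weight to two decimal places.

Element totals:
  C: 8
  H: 17
  Br: 1
  O: 1
Molecular formula: C8H17BrO.
  M = 8(12.011) + 17(1.008) + 79.904 + 15.999
    = 96.088 + 17.136 + 79.904 + 15.999 = 209.127

209.13 g/mol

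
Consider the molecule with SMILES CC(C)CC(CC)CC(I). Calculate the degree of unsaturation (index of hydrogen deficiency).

Atom tally by fragment:
  CH3 → C:1 H:3
  CH(CH3) → C:2 H:4
  CH2 → C:1 H:2
  CH(C2H5) → C:3 H:6
  CH2 → C:1 H:2
  CH2I → C:1 H:2 I:1
Element totals:
  C: 9
  H: 19
  I: 1
Molecular formula: C9H19I.
DoU = (2C + 2 + N − H − X) / 2 = (2·9 + 2 + 0 − 19 − 1) / 2 = 0.

0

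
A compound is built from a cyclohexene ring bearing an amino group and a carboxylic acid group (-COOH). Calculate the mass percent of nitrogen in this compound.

Atom tally by fragment:
  cyclohexene ring core → C:6 H:10
  (− 2 ring H displaced by substituents)
  + NH2 → N:1 H:2
  + COOH → C:1 H:1 O:2
Element totals:
  C: 7
  H: 11
  N: 1
  O: 2
Molecular formula: C7H11NO2.
Molar mass = 141.170 g/mol.
Mass from N: 1 × 14.007 = 14.007 g/mol.
%N = 14.007 / 141.170 × 100 = 9.92%.

9.92%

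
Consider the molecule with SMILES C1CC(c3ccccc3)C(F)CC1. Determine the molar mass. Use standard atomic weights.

178.25 g/mol

Atom tally by fragment:
  cyclohexane ring core → C:6 H:12
  (− 2 ring H displaced by substituents)
  + C6H5 → C:6 H:5
  + F → F:1
Element totals:
  C: 12
  H: 15
  F: 1
Molecular formula: C12H15F.
  M = 12(12.011) + 15(1.008) + 18.998
    = 144.132 + 15.120 + 18.998 = 178.250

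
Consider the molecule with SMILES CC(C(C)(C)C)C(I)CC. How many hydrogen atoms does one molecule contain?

Atom tally by fragment:
  CH3 → C:1 H:3
  CH(C(CH3)3) → C:5 H:10
  CH(I) → C:1 H:1 I:1
  CH2 → C:1 H:2
  CH3 → C:1 H:3
Element totals:
  C: 9
  H: 19
  I: 1

19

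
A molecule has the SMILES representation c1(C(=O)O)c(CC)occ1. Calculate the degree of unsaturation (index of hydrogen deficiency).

Atom tally by fragment:
  furan ring core → C:4 H:4 O:1
  (− 2 ring H displaced by substituents)
  + COOH → C:1 H:1 O:2
  + C2H5 → C:2 H:5
Element totals:
  C: 7
  H: 8
  O: 3
Molecular formula: C7H8O3.
DoU = (2C + 2 + N − H − X) / 2 = (2·7 + 2 + 0 − 8 − 0) / 2 = 4.

4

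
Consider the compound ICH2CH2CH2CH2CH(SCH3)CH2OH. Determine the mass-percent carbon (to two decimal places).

Element totals:
  C: 7
  H: 15
  I: 1
  O: 1
  S: 1
Molecular formula: C7H15IOS.
Molar mass = 274.160 g/mol.
Mass from C: 7 × 12.011 = 84.077 g/mol.
%C = 84.077 / 274.160 × 100 = 30.67%.

30.67%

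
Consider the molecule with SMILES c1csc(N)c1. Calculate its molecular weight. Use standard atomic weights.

99.15 g/mol

Atom tally by fragment:
  thiophene ring core → C:4 H:4 S:1
  (− 1 ring H displaced by substituents)
  + NH2 → N:1 H:2
Element totals:
  C: 4
  H: 5
  N: 1
  S: 1
Molecular formula: C4H5NS.
  M = 4(12.011) + 5(1.008) + 14.007 + 32.06
    = 48.044 + 5.040 + 14.007 + 32.060 = 99.151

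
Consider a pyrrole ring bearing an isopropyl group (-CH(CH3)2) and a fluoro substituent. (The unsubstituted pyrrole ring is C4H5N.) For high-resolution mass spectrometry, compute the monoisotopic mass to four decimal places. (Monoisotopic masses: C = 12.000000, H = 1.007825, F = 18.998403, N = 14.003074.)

Atom tally by fragment:
  pyrrole ring core → C:4 H:5 N:1
  (− 2 ring H displaced by substituents)
  + CH(CH3)2 → C:3 H:7
  + F → F:1
Element totals:
  C: 7
  H: 10
  F: 1
  N: 1
Molecular formula: C7H10FN.
  M = 7(12.0) + 10(1.007825) + 18.998403 + 14.003074
    = 84.000000 + 10.078250 + 18.998403 + 14.003074 = 127.079727

127.0797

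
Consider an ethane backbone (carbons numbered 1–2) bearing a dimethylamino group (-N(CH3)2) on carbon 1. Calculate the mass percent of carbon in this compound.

65.69%

Atom tally by fragment:
  (CH3)2NCH2 → C:3 H:8 N:1
  CH3 → C:1 H:3
Element totals:
  C: 4
  H: 11
  N: 1
Molecular formula: C4H11N.
Molar mass = 73.139 g/mol.
Mass from C: 4 × 12.011 = 48.044 g/mol.
%C = 48.044 / 73.139 × 100 = 65.69%.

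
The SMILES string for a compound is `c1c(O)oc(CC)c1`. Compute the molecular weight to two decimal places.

112.13 g/mol

Atom tally by fragment:
  furan ring core → C:4 H:4 O:1
  (− 2 ring H displaced by substituents)
  + OH → O:1 H:1
  + C2H5 → C:2 H:5
Element totals:
  C: 6
  H: 8
  O: 2
Molecular formula: C6H8O2.
  M = 6(12.011) + 8(1.008) + 2(15.999)
    = 72.066 + 8.064 + 31.998 = 112.128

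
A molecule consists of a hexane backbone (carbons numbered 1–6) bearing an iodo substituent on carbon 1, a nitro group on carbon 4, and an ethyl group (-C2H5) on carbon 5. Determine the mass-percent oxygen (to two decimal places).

Atom tally by fragment:
  ICH2 → C:1 H:2 I:1
  CH2 → C:1 H:2
  CH2 → C:1 H:2
  CH(NO2) → C:1 H:1 N:1 O:2
  CH(C2H5) → C:3 H:6
  CH3 → C:1 H:3
Element totals:
  C: 8
  H: 16
  I: 1
  N: 1
  O: 2
Molecular formula: C8H16INO2.
Molar mass = 285.125 g/mol.
Mass from O: 2 × 15.999 = 31.998 g/mol.
%O = 31.998 / 285.125 × 100 = 11.22%.

11.22%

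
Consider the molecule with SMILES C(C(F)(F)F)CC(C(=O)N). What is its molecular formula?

C5H8F3NO

Atom tally by fragment:
  F3CCH2 → C:2 H:2 F:3
  CH2 → C:1 H:2
  CH2CONH2 → C:2 H:4 O:1 N:1
Element totals:
  C: 5
  H: 8
  F: 3
  N: 1
  O: 1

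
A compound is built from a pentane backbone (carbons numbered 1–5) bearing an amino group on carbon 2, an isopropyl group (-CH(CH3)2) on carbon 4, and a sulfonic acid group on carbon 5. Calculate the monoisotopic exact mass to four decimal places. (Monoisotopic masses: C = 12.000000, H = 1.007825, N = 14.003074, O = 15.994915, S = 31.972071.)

Atom tally by fragment:
  CH3 → C:1 H:3
  CH(NH2) → C:1 H:3 N:1
  CH2 → C:1 H:2
  CH(CH(CH3)2) → C:4 H:8
  CH2SO3H → C:1 H:3 S:1 O:3
Element totals:
  C: 8
  H: 19
  N: 1
  O: 3
  S: 1
Molecular formula: C8H19NO3S.
  M = 8(12.0) + 19(1.007825) + 14.003074 + 3(15.994915) + 31.972071
    = 96.000000 + 19.148675 + 14.003074 + 47.984745 + 31.972071 = 209.108565

209.1086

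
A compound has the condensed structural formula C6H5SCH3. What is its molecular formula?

C7H8S

Element totals:
  C: 7
  H: 8
  S: 1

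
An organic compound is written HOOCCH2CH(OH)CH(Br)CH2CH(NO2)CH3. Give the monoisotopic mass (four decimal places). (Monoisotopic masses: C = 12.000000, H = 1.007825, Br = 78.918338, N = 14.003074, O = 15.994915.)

268.9899

Atom tally by fragment:
  HOOCCH2 → C:2 H:3 O:2
  CH(OH) → C:1 H:2 O:1
  CH(Br) → C:1 H:1 Br:1
  CH2 → C:1 H:2
  CH(NO2) → C:1 H:1 N:1 O:2
  CH3 → C:1 H:3
Element totals:
  C: 7
  H: 12
  Br: 1
  N: 1
  O: 5
Molecular formula: C7H12BrNO5.
  M = 7(12.0) + 12(1.007825) + 78.918338 + 14.003074 + 5(15.994915)
    = 84.000000 + 12.093900 + 78.918338 + 14.003074 + 79.974575 = 268.989887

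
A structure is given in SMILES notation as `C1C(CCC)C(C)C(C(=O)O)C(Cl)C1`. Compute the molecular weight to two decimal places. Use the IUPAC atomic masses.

Atom tally by fragment:
  cyclohexane ring core → C:6 H:12
  (− 4 ring H displaced by substituents)
  + CH2CH2CH3 → C:3 H:7
  + CH3 → C:1 H:3
  + COOH → C:1 H:1 O:2
  + Cl → Cl:1
Element totals:
  C: 11
  H: 19
  Cl: 1
  O: 2
Molecular formula: C11H19ClO2.
  M = 11(12.011) + 19(1.008) + 35.45 + 2(15.999)
    = 132.121 + 19.152 + 35.450 + 31.998 = 218.721

218.72 g/mol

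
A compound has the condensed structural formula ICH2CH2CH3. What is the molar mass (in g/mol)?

Atom tally by fragment:
  ICH2 → C:1 H:2 I:1
  CH2 → C:1 H:2
  CH3 → C:1 H:3
Element totals:
  C: 3
  H: 7
  I: 1
Molecular formula: C3H7I.
  M = 3(12.011) + 7(1.008) + 126.904
    = 36.033 + 7.056 + 126.904 = 169.993

169.99 g/mol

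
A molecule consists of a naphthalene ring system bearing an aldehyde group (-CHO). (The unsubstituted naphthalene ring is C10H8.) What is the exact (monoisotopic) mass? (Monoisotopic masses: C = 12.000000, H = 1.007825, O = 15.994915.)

Atom tally by fragment:
  naphthalene ring system core → C:10 H:8
  (− 1 ring H displaced by substituents)
  + CHO → C:1 H:1 O:1
Element totals:
  C: 11
  H: 8
  O: 1
Molecular formula: C11H8O.
  M = 11(12.0) + 8(1.007825) + 15.994915
    = 132.000000 + 8.062600 + 15.994915 = 156.057515

156.0575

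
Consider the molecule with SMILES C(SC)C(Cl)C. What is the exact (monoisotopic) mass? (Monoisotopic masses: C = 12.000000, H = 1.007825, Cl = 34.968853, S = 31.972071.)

Atom tally by fragment:
  CH3SCH2 → C:2 H:5 S:1
  CH(Cl) → C:1 H:1 Cl:1
  CH3 → C:1 H:3
Element totals:
  C: 4
  H: 9
  Cl: 1
  S: 1
Molecular formula: C4H9ClS.
  M = 4(12.0) + 9(1.007825) + 34.968853 + 31.972071
    = 48.000000 + 9.070425 + 34.968853 + 31.972071 = 124.011349

124.0113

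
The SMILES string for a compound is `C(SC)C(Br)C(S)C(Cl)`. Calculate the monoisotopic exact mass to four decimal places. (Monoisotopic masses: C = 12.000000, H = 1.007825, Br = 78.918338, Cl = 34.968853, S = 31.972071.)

247.9096

Atom tally by fragment:
  CH3SCH2 → C:2 H:5 S:1
  CH(Br) → C:1 H:1 Br:1
  CH(SH) → C:1 H:2 S:1
  CH2Cl → C:1 H:2 Cl:1
Element totals:
  C: 5
  H: 10
  Br: 1
  Cl: 1
  S: 2
Molecular formula: C5H10BrClS2.
  M = 5(12.0) + 10(1.007825) + 78.918338 + 34.968853 + 2(31.972071)
    = 60.000000 + 10.078250 + 78.918338 + 34.968853 + 63.944142 = 247.909583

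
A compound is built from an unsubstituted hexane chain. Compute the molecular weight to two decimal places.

86.18 g/mol

Atom tally by fragment:
  CH3 → C:1 H:3
  CH2 → C:1 H:2
  CH2 → C:1 H:2
  CH2 → C:1 H:2
  CH2 → C:1 H:2
  CH3 → C:1 H:3
Element totals:
  C: 6
  H: 14
Molecular formula: C6H14.
  M = 6(12.011) + 14(1.008)
    = 72.066 + 14.112 = 86.178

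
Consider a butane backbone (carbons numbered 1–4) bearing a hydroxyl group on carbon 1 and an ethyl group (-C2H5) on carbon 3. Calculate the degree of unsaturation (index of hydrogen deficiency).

Atom tally by fragment:
  HOCH2 → C:1 H:3 O:1
  CH2 → C:1 H:2
  CH(C2H5) → C:3 H:6
  CH3 → C:1 H:3
Element totals:
  C: 6
  H: 14
  O: 1
Molecular formula: C6H14O.
DoU = (2C + 2 + N − H − X) / 2 = (2·6 + 2 + 0 − 14 − 0) / 2 = 0.

0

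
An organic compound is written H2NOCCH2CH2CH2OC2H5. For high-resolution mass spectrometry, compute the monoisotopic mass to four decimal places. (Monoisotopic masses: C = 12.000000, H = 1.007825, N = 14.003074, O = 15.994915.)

Atom tally by fragment:
  H2NOCCH2 → C:2 H:4 O:1 N:1
  CH2 → C:1 H:2
  CH2OC2H5 → C:3 H:7 O:1
Element totals:
  C: 6
  H: 13
  N: 1
  O: 2
Molecular formula: C6H13NO2.
  M = 6(12.0) + 13(1.007825) + 14.003074 + 2(15.994915)
    = 72.000000 + 13.101725 + 14.003074 + 31.989830 = 131.094629

131.0946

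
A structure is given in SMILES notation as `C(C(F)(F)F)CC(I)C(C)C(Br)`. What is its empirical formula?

C7H11BrF3I

Atom tally by fragment:
  F3CCH2 → C:2 H:2 F:3
  CH2 → C:1 H:2
  CH(I) → C:1 H:1 I:1
  CH(CH3) → C:2 H:4
  CH2Br → C:1 H:2 Br:1
Element totals:
  C: 7
  H: 11
  Br: 1
  F: 3
  I: 1
Molecular formula: C7H11BrF3I.
gcd of subscripts (1, 7, 3, 11, 1) = 1, so the empirical formula equals the molecular formula.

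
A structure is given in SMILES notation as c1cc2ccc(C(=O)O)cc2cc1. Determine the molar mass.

172.18 g/mol

Atom tally by fragment:
  naphthalene ring system core → C:10 H:8
  (− 1 ring H displaced by substituents)
  + COOH → C:1 H:1 O:2
Element totals:
  C: 11
  H: 8
  O: 2
Molecular formula: C11H8O2.
  M = 11(12.011) + 8(1.008) + 2(15.999)
    = 132.121 + 8.064 + 31.998 = 172.183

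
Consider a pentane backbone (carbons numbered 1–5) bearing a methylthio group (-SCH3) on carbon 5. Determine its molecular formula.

C6H14S

Atom tally by fragment:
  CH3 → C:1 H:3
  CH2 → C:1 H:2
  CH2 → C:1 H:2
  CH2 → C:1 H:2
  CH2SCH3 → C:2 H:5 S:1
Element totals:
  C: 6
  H: 14
  S: 1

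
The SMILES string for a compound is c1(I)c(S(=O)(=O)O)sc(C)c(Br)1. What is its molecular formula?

Atom tally by fragment:
  thiophene ring core → C:4 H:4 S:1
  (− 4 ring H displaced by substituents)
  + I → I:1
  + SO3H → S:1 O:3 H:1
  + CH3 → C:1 H:3
  + Br → Br:1
Element totals:
  C: 5
  H: 4
  Br: 1
  I: 1
  O: 3
  S: 2

C5H4BrIO3S2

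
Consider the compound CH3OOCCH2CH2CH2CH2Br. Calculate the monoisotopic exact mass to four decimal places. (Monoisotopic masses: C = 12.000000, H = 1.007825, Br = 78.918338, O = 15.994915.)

Element totals:
  C: 6
  H: 11
  Br: 1
  O: 2
Molecular formula: C6H11BrO2.
  M = 6(12.0) + 11(1.007825) + 78.918338 + 2(15.994915)
    = 72.000000 + 11.086075 + 78.918338 + 31.989830 = 193.994243

193.9942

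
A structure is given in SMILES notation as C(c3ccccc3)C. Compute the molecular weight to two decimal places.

106.17 g/mol

Atom tally by fragment:
  C6H5CH2 → C:7 H:7
  CH3 → C:1 H:3
Element totals:
  C: 8
  H: 10
Molecular formula: C8H10.
  M = 8(12.011) + 10(1.008)
    = 96.088 + 10.080 = 106.168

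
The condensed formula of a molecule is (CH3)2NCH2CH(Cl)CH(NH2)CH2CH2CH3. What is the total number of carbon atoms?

8

Element totals:
  C: 8
  H: 19
  Cl: 1
  N: 2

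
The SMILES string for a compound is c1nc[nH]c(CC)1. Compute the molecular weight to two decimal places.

Atom tally by fragment:
  imidazole ring core → C:3 H:4 N:2
  (− 1 ring H displaced by substituents)
  + C2H5 → C:2 H:5
Element totals:
  C: 5
  H: 8
  N: 2
Molecular formula: C5H8N2.
  M = 5(12.011) + 8(1.008) + 2(14.007)
    = 60.055 + 8.064 + 28.014 = 96.133

96.13 g/mol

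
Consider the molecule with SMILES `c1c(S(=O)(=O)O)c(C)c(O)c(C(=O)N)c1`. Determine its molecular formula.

Atom tally by fragment:
  benzene ring core → C:6 H:6
  (− 4 ring H displaced by substituents)
  + SO3H → S:1 O:3 H:1
  + CH3 → C:1 H:3
  + OH → O:1 H:1
  + CONH2 → C:1 H:2 O:1 N:1
Element totals:
  C: 8
  H: 9
  N: 1
  O: 5
  S: 1

C8H9NO5S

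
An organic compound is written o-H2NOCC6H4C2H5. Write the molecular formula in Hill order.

Atom tally by fragment:
  benzene ring core → C:6 H:6
  (− 2 ring H displaced by substituents)
  + CONH2 → C:1 H:2 O:1 N:1
  + C2H5 → C:2 H:5
Element totals:
  C: 9
  H: 11
  N: 1
  O: 1

C9H11NO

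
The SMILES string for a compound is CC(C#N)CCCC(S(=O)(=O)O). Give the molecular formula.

C7H13NO3S

Atom tally by fragment:
  CH3 → C:1 H:3
  CH(CN) → C:2 H:1 N:1
  CH2 → C:1 H:2
  CH2 → C:1 H:2
  CH2 → C:1 H:2
  CH2SO3H → C:1 H:3 S:1 O:3
Element totals:
  C: 7
  H: 13
  N: 1
  O: 3
  S: 1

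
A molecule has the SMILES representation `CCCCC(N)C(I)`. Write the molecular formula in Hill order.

C6H14IN

Atom tally by fragment:
  CH3 → C:1 H:3
  CH2 → C:1 H:2
  CH2 → C:1 H:2
  CH2 → C:1 H:2
  CH(NH2) → C:1 H:3 N:1
  CH2I → C:1 H:2 I:1
Element totals:
  C: 6
  H: 14
  I: 1
  N: 1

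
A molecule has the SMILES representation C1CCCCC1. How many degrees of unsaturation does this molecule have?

1

Atom tally by fragment:
  cyclohexane ring core → C:6 H:12
Element totals:
  C: 6
  H: 12
Molecular formula: C6H12.
DoU = (2C + 2 + N − H − X) / 2 = (2·6 + 2 + 0 − 12 − 0) / 2 = 1.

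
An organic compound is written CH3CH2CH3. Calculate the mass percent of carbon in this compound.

81.71%

Element totals:
  C: 3
  H: 8
Molecular formula: C3H8.
Molar mass = 44.097 g/mol.
Mass from C: 3 × 12.011 = 36.033 g/mol.
%C = 36.033 / 44.097 × 100 = 81.71%.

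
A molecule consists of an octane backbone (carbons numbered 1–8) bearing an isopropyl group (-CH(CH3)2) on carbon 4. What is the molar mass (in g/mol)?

156.31 g/mol

Atom tally by fragment:
  CH3 → C:1 H:3
  CH2 → C:1 H:2
  CH2 → C:1 H:2
  CH(CH(CH3)2) → C:4 H:8
  CH2 → C:1 H:2
  CH2 → C:1 H:2
  CH2 → C:1 H:2
  CH3 → C:1 H:3
Element totals:
  C: 11
  H: 24
Molecular formula: C11H24.
  M = 11(12.011) + 24(1.008)
    = 132.121 + 24.192 = 156.313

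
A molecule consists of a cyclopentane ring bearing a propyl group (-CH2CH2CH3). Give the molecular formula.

C8H16

Atom tally by fragment:
  cyclopentane ring core → C:5 H:10
  (− 1 ring H displaced by substituents)
  + CH2CH2CH3 → C:3 H:7
Element totals:
  C: 8
  H: 16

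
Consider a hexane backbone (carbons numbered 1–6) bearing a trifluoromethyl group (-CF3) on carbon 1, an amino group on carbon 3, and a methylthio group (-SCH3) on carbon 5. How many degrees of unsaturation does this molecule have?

0

Atom tally by fragment:
  F3CCH2 → C:2 H:2 F:3
  CH2 → C:1 H:2
  CH(NH2) → C:1 H:3 N:1
  CH2 → C:1 H:2
  CH(SCH3) → C:2 H:4 S:1
  CH3 → C:1 H:3
Element totals:
  C: 8
  H: 16
  F: 3
  N: 1
  S: 1
Molecular formula: C8H16F3NS.
DoU = (2C + 2 + N − H − X) / 2 = (2·8 + 2 + 1 − 16 − 3) / 2 = 0.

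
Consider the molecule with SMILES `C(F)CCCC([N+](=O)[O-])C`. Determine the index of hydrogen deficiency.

1

Atom tally by fragment:
  FCH2 → C:1 H:2 F:1
  CH2 → C:1 H:2
  CH2 → C:1 H:2
  CH2 → C:1 H:2
  CH(NO2) → C:1 H:1 N:1 O:2
  CH3 → C:1 H:3
Element totals:
  C: 6
  H: 12
  F: 1
  N: 1
  O: 2
Molecular formula: C6H12FNO2.
DoU = (2C + 2 + N − H − X) / 2 = (2·6 + 2 + 1 − 12 − 1) / 2 = 1.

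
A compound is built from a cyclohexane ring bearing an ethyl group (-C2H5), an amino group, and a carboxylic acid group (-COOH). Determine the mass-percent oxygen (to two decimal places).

Atom tally by fragment:
  cyclohexane ring core → C:6 H:12
  (− 3 ring H displaced by substituents)
  + C2H5 → C:2 H:5
  + NH2 → N:1 H:2
  + COOH → C:1 H:1 O:2
Element totals:
  C: 9
  H: 17
  N: 1
  O: 2
Molecular formula: C9H17NO2.
Molar mass = 171.240 g/mol.
Mass from O: 2 × 15.999 = 31.998 g/mol.
%O = 31.998 / 171.240 × 100 = 18.69%.

18.69%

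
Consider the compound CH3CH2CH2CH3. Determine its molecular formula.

Element totals:
  C: 4
  H: 10

C4H10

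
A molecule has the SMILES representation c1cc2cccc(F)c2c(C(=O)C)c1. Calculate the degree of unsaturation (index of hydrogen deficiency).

Atom tally by fragment:
  naphthalene ring system core → C:10 H:8
  (− 2 ring H displaced by substituents)
  + F → F:1
  + COCH3 → C:2 H:3 O:1
Element totals:
  C: 12
  H: 9
  F: 1
  O: 1
Molecular formula: C12H9FO.
DoU = (2C + 2 + N − H − X) / 2 = (2·12 + 2 + 0 − 9 − 1) / 2 = 8.

8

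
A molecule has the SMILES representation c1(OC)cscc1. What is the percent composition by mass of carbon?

52.61%

Atom tally by fragment:
  thiophene ring core → C:4 H:4 S:1
  (− 1 ring H displaced by substituents)
  + OCH3 → C:1 H:3 O:1
Element totals:
  C: 5
  H: 6
  O: 1
  S: 1
Molecular formula: C5H6OS.
Molar mass = 114.162 g/mol.
Mass from C: 5 × 12.011 = 60.055 g/mol.
%C = 60.055 / 114.162 × 100 = 52.61%.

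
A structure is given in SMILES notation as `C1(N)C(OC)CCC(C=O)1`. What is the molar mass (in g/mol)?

Atom tally by fragment:
  cyclopentane ring core → C:5 H:10
  (− 3 ring H displaced by substituents)
  + NH2 → N:1 H:2
  + OCH3 → C:1 H:3 O:1
  + CHO → C:1 H:1 O:1
Element totals:
  C: 7
  H: 13
  N: 1
  O: 2
Molecular formula: C7H13NO2.
  M = 7(12.011) + 13(1.008) + 14.007 + 2(15.999)
    = 84.077 + 13.104 + 14.007 + 31.998 = 143.186

143.19 g/mol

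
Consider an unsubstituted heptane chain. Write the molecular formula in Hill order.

Atom tally by fragment:
  CH3 → C:1 H:3
  CH2 → C:1 H:2
  CH2 → C:1 H:2
  CH2 → C:1 H:2
  CH2 → C:1 H:2
  CH2 → C:1 H:2
  CH3 → C:1 H:3
Element totals:
  C: 7
  H: 16

C7H16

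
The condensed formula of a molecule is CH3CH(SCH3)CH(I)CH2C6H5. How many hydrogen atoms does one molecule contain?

15

Atom tally by fragment:
  CH3 → C:1 H:3
  CH(SCH3) → C:2 H:4 S:1
  CH(I) → C:1 H:1 I:1
  CH2C6H5 → C:7 H:7
Element totals:
  C: 11
  H: 15
  I: 1
  S: 1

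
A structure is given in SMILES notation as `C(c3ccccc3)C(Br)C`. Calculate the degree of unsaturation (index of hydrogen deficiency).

4

Atom tally by fragment:
  C6H5CH2 → C:7 H:7
  CH(Br) → C:1 H:1 Br:1
  CH3 → C:1 H:3
Element totals:
  C: 9
  H: 11
  Br: 1
Molecular formula: C9H11Br.
DoU = (2C + 2 + N − H − X) / 2 = (2·9 + 2 + 0 − 11 − 1) / 2 = 4.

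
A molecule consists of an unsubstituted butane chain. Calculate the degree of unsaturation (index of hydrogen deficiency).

0

Atom tally by fragment:
  CH3 → C:1 H:3
  CH2 → C:1 H:2
  CH2 → C:1 H:2
  CH3 → C:1 H:3
Element totals:
  C: 4
  H: 10
Molecular formula: C4H10.
DoU = (2C + 2 + N − H − X) / 2 = (2·4 + 2 + 0 − 10 − 0) / 2 = 0.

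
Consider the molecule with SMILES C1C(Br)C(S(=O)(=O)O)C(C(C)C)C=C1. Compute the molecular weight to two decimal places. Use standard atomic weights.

283.18 g/mol

Atom tally by fragment:
  cyclohexene ring core → C:6 H:10
  (− 3 ring H displaced by substituents)
  + Br → Br:1
  + SO3H → S:1 O:3 H:1
  + CH(CH3)2 → C:3 H:7
Element totals:
  C: 9
  H: 15
  Br: 1
  O: 3
  S: 1
Molecular formula: C9H15BrO3S.
  M = 9(12.011) + 15(1.008) + 79.904 + 3(15.999) + 32.06
    = 108.099 + 15.120 + 79.904 + 47.997 + 32.060 = 283.180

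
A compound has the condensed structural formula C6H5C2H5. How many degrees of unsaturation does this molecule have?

4

Element totals:
  C: 8
  H: 10
Molecular formula: C8H10.
DoU = (2C + 2 + N − H − X) / 2 = (2·8 + 2 + 0 − 10 − 0) / 2 = 4.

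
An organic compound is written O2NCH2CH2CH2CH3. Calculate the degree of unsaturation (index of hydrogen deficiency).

Atom tally by fragment:
  O2NCH2 → C:1 H:2 N:1 O:2
  CH2 → C:1 H:2
  CH2 → C:1 H:2
  CH3 → C:1 H:3
Element totals:
  C: 4
  H: 9
  N: 1
  O: 2
Molecular formula: C4H9NO2.
DoU = (2C + 2 + N − H − X) / 2 = (2·4 + 2 + 1 − 9 − 0) / 2 = 1.

1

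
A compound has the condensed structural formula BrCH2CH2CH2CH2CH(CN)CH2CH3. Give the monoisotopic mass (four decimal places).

203.0310

Atom tally by fragment:
  BrCH2 → C:1 H:2 Br:1
  CH2 → C:1 H:2
  CH2 → C:1 H:2
  CH2 → C:1 H:2
  CH(CN) → C:2 H:1 N:1
  CH2 → C:1 H:2
  CH3 → C:1 H:3
Element totals:
  C: 8
  H: 14
  Br: 1
  N: 1
Molecular formula: C8H14BrN.
  M = 8(12.0) + 14(1.007825) + 78.918338 + 14.003074
    = 96.000000 + 14.109550 + 78.918338 + 14.003074 = 203.030962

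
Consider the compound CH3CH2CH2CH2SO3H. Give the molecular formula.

C4H10O3S

Element totals:
  C: 4
  H: 10
  O: 3
  S: 1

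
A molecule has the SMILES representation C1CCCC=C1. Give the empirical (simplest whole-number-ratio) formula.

Atom tally by fragment:
  cyclohexene ring core → C:6 H:10
Element totals:
  C: 6
  H: 10
Molecular formula: C6H10.
gcd of subscripts = 2; dividing each by 2:
  C: 6/2 = 3
  H: 10/2 = 5

C3H5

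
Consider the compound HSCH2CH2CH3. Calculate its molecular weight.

76.16 g/mol

Element totals:
  C: 3
  H: 8
  S: 1
Molecular formula: C3H8S.
  M = 3(12.011) + 8(1.008) + 32.06
    = 36.033 + 8.064 + 32.060 = 76.157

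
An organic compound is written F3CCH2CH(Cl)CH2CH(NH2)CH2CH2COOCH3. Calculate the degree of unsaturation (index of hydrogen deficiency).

Element totals:
  C: 9
  H: 15
  Cl: 1
  F: 3
  N: 1
  O: 2
Molecular formula: C9H15ClF3NO2.
DoU = (2C + 2 + N − H − X) / 2 = (2·9 + 2 + 1 − 15 − 4) / 2 = 1.

1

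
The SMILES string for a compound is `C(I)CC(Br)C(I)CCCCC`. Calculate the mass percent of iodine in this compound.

Atom tally by fragment:
  ICH2 → C:1 H:2 I:1
  CH2 → C:1 H:2
  CH(Br) → C:1 H:1 Br:1
  CH(I) → C:1 H:1 I:1
  CH2 → C:1 H:2
  CH2 → C:1 H:2
  CH2 → C:1 H:2
  CH2 → C:1 H:2
  CH3 → C:1 H:3
Element totals:
  C: 9
  H: 17
  Br: 1
  I: 2
Molecular formula: C9H17BrI2.
Molar mass = 458.947 g/mol.
Mass from I: 2 × 126.904 = 253.808 g/mol.
%I = 253.808 / 458.947 × 100 = 55.30%.

55.30%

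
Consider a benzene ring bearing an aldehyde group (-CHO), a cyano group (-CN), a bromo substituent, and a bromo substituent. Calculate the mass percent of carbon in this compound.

Atom tally by fragment:
  benzene ring core → C:6 H:6
  (− 4 ring H displaced by substituents)
  + CHO → C:1 H:1 O:1
  + CN → C:1 N:1
  + Br → Br:1
  + Br → Br:1
Element totals:
  C: 8
  H: 3
  Br: 2
  N: 1
  O: 1
Molecular formula: C8H3Br2NO.
Molar mass = 288.926 g/mol.
Mass from C: 8 × 12.011 = 96.088 g/mol.
%C = 96.088 / 288.926 × 100 = 33.26%.

33.26%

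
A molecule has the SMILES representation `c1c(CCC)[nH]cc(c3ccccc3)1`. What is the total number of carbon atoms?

13

Atom tally by fragment:
  pyrrole ring core → C:4 H:5 N:1
  (− 2 ring H displaced by substituents)
  + CH2CH2CH3 → C:3 H:7
  + C6H5 → C:6 H:5
Element totals:
  C: 13
  H: 15
  N: 1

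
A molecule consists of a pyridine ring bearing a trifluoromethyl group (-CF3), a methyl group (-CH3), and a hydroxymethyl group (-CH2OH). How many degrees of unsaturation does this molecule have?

4

Atom tally by fragment:
  pyridine ring core → C:5 H:5 N:1
  (− 3 ring H displaced by substituents)
  + CF3 → C:1 F:3
  + CH3 → C:1 H:3
  + CH2OH → C:1 H:3 O:1
Element totals:
  C: 8
  H: 8
  F: 3
  N: 1
  O: 1
Molecular formula: C8H8F3NO.
DoU = (2C + 2 + N − H − X) / 2 = (2·8 + 2 + 1 − 8 − 3) / 2 = 4.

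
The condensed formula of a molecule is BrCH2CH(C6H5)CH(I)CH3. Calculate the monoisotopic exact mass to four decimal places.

337.9167

Atom tally by fragment:
  BrCH2 → C:1 H:2 Br:1
  CH(C6H5) → C:7 H:6
  CH(I) → C:1 H:1 I:1
  CH3 → C:1 H:3
Element totals:
  C: 10
  H: 12
  Br: 1
  I: 1
Molecular formula: C10H12BrI.
  M = 10(12.0) + 12(1.007825) + 78.918338 + 126.904472
    = 120.000000 + 12.093900 + 78.918338 + 126.904472 = 337.916710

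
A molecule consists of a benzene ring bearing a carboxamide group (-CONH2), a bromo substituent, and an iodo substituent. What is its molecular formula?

C7H5BrINO

Atom tally by fragment:
  benzene ring core → C:6 H:6
  (− 3 ring H displaced by substituents)
  + CONH2 → C:1 H:2 O:1 N:1
  + Br → Br:1
  + I → I:1
Element totals:
  C: 7
  H: 5
  Br: 1
  I: 1
  N: 1
  O: 1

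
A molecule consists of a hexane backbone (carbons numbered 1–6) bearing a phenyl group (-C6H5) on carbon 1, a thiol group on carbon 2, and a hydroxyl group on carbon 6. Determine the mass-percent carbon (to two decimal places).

68.52%

Atom tally by fragment:
  C6H5CH2 → C:7 H:7
  CH(SH) → C:1 H:2 S:1
  CH2 → C:1 H:2
  CH2 → C:1 H:2
  CH2 → C:1 H:2
  CH2OH → C:1 H:3 O:1
Element totals:
  C: 12
  H: 18
  O: 1
  S: 1
Molecular formula: C12H18OS.
Molar mass = 210.335 g/mol.
Mass from C: 12 × 12.011 = 144.132 g/mol.
%C = 144.132 / 210.335 × 100 = 68.52%.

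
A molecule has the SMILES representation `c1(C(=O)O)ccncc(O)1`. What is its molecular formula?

Atom tally by fragment:
  pyridine ring core → C:5 H:5 N:1
  (− 2 ring H displaced by substituents)
  + COOH → C:1 H:1 O:2
  + OH → O:1 H:1
Element totals:
  C: 6
  H: 5
  N: 1
  O: 3

C6H5NO3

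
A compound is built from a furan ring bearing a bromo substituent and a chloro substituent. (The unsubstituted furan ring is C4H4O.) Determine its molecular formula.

C4H2BrClO

Atom tally by fragment:
  furan ring core → C:4 H:4 O:1
  (− 2 ring H displaced by substituents)
  + Br → Br:1
  + Cl → Cl:1
Element totals:
  C: 4
  H: 2
  Br: 1
  Cl: 1
  O: 1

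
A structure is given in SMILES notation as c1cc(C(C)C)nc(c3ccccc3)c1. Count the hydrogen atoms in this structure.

15

Atom tally by fragment:
  pyridine ring core → C:5 H:5 N:1
  (− 2 ring H displaced by substituents)
  + CH(CH3)2 → C:3 H:7
  + C6H5 → C:6 H:5
Element totals:
  C: 14
  H: 15
  N: 1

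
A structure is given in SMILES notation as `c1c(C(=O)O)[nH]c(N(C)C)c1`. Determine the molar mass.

154.17 g/mol

Atom tally by fragment:
  pyrrole ring core → C:4 H:5 N:1
  (− 2 ring H displaced by substituents)
  + COOH → C:1 H:1 O:2
  + N(CH3)2 → N:1 C:2 H:6
Element totals:
  C: 7
  H: 10
  N: 2
  O: 2
Molecular formula: C7H10N2O2.
  M = 7(12.011) + 10(1.008) + 2(14.007) + 2(15.999)
    = 84.077 + 10.080 + 28.014 + 31.998 = 154.169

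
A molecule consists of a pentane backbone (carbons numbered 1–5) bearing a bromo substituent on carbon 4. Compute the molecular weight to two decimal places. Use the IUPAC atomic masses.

Atom tally by fragment:
  CH3 → C:1 H:3
  CH2 → C:1 H:2
  CH2 → C:1 H:2
  CH(Br) → C:1 H:1 Br:1
  CH3 → C:1 H:3
Element totals:
  C: 5
  H: 11
  Br: 1
Molecular formula: C5H11Br.
  M = 5(12.011) + 11(1.008) + 79.904
    = 60.055 + 11.088 + 79.904 = 151.047

151.05 g/mol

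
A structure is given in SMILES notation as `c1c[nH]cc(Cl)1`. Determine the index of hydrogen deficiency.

3

Atom tally by fragment:
  pyrrole ring core → C:4 H:5 N:1
  (− 1 ring H displaced by substituents)
  + Cl → Cl:1
Element totals:
  C: 4
  H: 4
  Cl: 1
  N: 1
Molecular formula: C4H4ClN.
DoU = (2C + 2 + N − H − X) / 2 = (2·4 + 2 + 1 − 4 − 1) / 2 = 3.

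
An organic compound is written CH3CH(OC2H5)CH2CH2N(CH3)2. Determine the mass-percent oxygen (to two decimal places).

11.02%

Atom tally by fragment:
  CH3 → C:1 H:3
  CH(OC2H5) → C:3 H:6 O:1
  CH2 → C:1 H:2
  CH2N(CH3)2 → C:3 H:8 N:1
Element totals:
  C: 8
  H: 19
  N: 1
  O: 1
Molecular formula: C8H19NO.
Molar mass = 145.246 g/mol.
Mass from O: 1 × 15.999 = 15.999 g/mol.
%O = 15.999 / 145.246 × 100 = 11.02%.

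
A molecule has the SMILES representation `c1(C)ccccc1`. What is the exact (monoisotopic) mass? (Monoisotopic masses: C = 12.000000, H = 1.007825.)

92.0626

Atom tally by fragment:
  benzene ring core → C:6 H:6
  (− 1 ring H displaced by substituents)
  + CH3 → C:1 H:3
Element totals:
  C: 7
  H: 8
Molecular formula: C7H8.
  M = 7(12.0) + 8(1.007825)
    = 84.000000 + 8.062600 = 92.062600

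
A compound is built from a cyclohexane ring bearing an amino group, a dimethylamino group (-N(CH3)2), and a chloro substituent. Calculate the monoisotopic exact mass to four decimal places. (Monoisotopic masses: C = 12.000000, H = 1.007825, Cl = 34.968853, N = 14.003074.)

Atom tally by fragment:
  cyclohexane ring core → C:6 H:12
  (− 3 ring H displaced by substituents)
  + NH2 → N:1 H:2
  + N(CH3)2 → N:1 C:2 H:6
  + Cl → Cl:1
Element totals:
  C: 8
  H: 17
  Cl: 1
  N: 2
Molecular formula: C8H17ClN2.
  M = 8(12.0) + 17(1.007825) + 34.968853 + 2(14.003074)
    = 96.000000 + 17.133025 + 34.968853 + 28.006148 = 176.108026

176.1080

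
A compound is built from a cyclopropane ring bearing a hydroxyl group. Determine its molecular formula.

C3H6O

Atom tally by fragment:
  cyclopropane ring core → C:3 H:6
  (− 1 ring H displaced by substituents)
  + OH → O:1 H:1
Element totals:
  C: 3
  H: 6
  O: 1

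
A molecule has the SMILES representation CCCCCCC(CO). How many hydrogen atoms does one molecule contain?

18

Atom tally by fragment:
  CH3 → C:1 H:3
  CH2 → C:1 H:2
  CH2 → C:1 H:2
  CH2 → C:1 H:2
  CH2 → C:1 H:2
  CH2 → C:1 H:2
  CH2CH2OH → C:2 H:5 O:1
Element totals:
  C: 8
  H: 18
  O: 1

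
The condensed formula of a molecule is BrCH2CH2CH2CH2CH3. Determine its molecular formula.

Element totals:
  C: 5
  H: 11
  Br: 1

C5H11Br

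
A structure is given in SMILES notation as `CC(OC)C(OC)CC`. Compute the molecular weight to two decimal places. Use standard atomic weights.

Atom tally by fragment:
  CH3 → C:1 H:3
  CH(OCH3) → C:2 H:4 O:1
  CH(OCH3) → C:2 H:4 O:1
  CH2 → C:1 H:2
  CH3 → C:1 H:3
Element totals:
  C: 7
  H: 16
  O: 2
Molecular formula: C7H16O2.
  M = 7(12.011) + 16(1.008) + 2(15.999)
    = 84.077 + 16.128 + 31.998 = 132.203

132.20 g/mol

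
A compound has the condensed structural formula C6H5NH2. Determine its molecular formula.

Atom tally by fragment:
  benzene ring core → C:6 H:6
  (− 1 ring H displaced by substituents)
  + NH2 → N:1 H:2
Element totals:
  C: 6
  H: 7
  N: 1

C6H7N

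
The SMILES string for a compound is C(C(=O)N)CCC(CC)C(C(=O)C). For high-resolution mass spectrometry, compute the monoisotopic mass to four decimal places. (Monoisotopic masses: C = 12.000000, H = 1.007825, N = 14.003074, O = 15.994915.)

185.1416

Atom tally by fragment:
  H2NOCCH2 → C:2 H:4 O:1 N:1
  CH2 → C:1 H:2
  CH2 → C:1 H:2
  CH(C2H5) → C:3 H:6
  CH2COCH3 → C:3 H:5 O:1
Element totals:
  C: 10
  H: 19
  N: 1
  O: 2
Molecular formula: C10H19NO2.
  M = 10(12.0) + 19(1.007825) + 14.003074 + 2(15.994915)
    = 120.000000 + 19.148675 + 14.003074 + 31.989830 = 185.141579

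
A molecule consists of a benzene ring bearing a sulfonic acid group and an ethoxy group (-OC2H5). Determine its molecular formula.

Atom tally by fragment:
  benzene ring core → C:6 H:6
  (− 2 ring H displaced by substituents)
  + SO3H → S:1 O:3 H:1
  + OC2H5 → C:2 H:5 O:1
Element totals:
  C: 8
  H: 10
  O: 4
  S: 1

C8H10O4S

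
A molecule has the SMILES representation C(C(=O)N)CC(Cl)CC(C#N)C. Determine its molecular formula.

Atom tally by fragment:
  H2NOCCH2 → C:2 H:4 O:1 N:1
  CH2 → C:1 H:2
  CH(Cl) → C:1 H:1 Cl:1
  CH2 → C:1 H:2
  CH(CN) → C:2 H:1 N:1
  CH3 → C:1 H:3
Element totals:
  C: 8
  H: 13
  Cl: 1
  N: 2
  O: 1

C8H13ClN2O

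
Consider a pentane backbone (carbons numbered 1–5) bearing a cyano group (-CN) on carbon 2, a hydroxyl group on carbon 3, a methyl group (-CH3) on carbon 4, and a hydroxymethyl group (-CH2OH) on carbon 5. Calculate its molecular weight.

157.21 g/mol

Atom tally by fragment:
  CH3 → C:1 H:3
  CH(CN) → C:2 H:1 N:1
  CH(OH) → C:1 H:2 O:1
  CH(CH3) → C:2 H:4
  CH2CH2OH → C:2 H:5 O:1
Element totals:
  C: 8
  H: 15
  N: 1
  O: 2
Molecular formula: C8H15NO2.
  M = 8(12.011) + 15(1.008) + 14.007 + 2(15.999)
    = 96.088 + 15.120 + 14.007 + 31.998 = 157.213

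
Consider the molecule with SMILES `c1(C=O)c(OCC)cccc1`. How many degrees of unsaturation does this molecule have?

Atom tally by fragment:
  benzene ring core → C:6 H:6
  (− 2 ring H displaced by substituents)
  + CHO → C:1 H:1 O:1
  + OC2H5 → C:2 H:5 O:1
Element totals:
  C: 9
  H: 10
  O: 2
Molecular formula: C9H10O2.
DoU = (2C + 2 + N − H − X) / 2 = (2·9 + 2 + 0 − 10 − 0) / 2 = 5.

5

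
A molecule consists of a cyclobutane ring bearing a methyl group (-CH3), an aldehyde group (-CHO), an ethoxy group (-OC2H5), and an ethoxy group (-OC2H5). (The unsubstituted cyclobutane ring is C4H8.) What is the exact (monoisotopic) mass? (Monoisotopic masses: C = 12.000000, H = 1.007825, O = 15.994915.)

186.1256

Atom tally by fragment:
  cyclobutane ring core → C:4 H:8
  (− 4 ring H displaced by substituents)
  + CH3 → C:1 H:3
  + CHO → C:1 H:1 O:1
  + OC2H5 → C:2 H:5 O:1
  + OC2H5 → C:2 H:5 O:1
Element totals:
  C: 10
  H: 18
  O: 3
Molecular formula: C10H18O3.
  M = 10(12.0) + 18(1.007825) + 3(15.994915)
    = 120.000000 + 18.140850 + 47.984745 = 186.125595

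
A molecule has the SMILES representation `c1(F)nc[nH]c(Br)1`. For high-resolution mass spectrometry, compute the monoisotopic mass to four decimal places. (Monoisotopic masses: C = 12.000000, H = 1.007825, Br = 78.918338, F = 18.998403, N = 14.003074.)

Atom tally by fragment:
  imidazole ring core → C:3 H:4 N:2
  (− 2 ring H displaced by substituents)
  + F → F:1
  + Br → Br:1
Element totals:
  C: 3
  H: 2
  Br: 1
  F: 1
  N: 2
Molecular formula: C3H2BrFN2.
  M = 3(12.0) + 2(1.007825) + 78.918338 + 18.998403 + 2(14.003074)
    = 36.000000 + 2.015650 + 78.918338 + 18.998403 + 28.006148 = 163.938539

163.9385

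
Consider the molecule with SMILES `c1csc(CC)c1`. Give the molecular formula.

C6H8S

Atom tally by fragment:
  thiophene ring core → C:4 H:4 S:1
  (− 1 ring H displaced by substituents)
  + C2H5 → C:2 H:5
Element totals:
  C: 6
  H: 8
  S: 1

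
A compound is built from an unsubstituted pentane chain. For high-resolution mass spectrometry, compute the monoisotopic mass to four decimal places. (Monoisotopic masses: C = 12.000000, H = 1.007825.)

Atom tally by fragment:
  CH3 → C:1 H:3
  CH2 → C:1 H:2
  CH2 → C:1 H:2
  CH2 → C:1 H:2
  CH3 → C:1 H:3
Element totals:
  C: 5
  H: 12
Molecular formula: C5H12.
  M = 5(12.0) + 12(1.007825)
    = 60.000000 + 12.093900 = 72.093900

72.0939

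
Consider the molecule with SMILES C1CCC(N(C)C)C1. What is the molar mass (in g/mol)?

113.20 g/mol

Atom tally by fragment:
  cyclopentane ring core → C:5 H:10
  (− 1 ring H displaced by substituents)
  + N(CH3)2 → N:1 C:2 H:6
Element totals:
  C: 7
  H: 15
  N: 1
Molecular formula: C7H15N.
  M = 7(12.011) + 15(1.008) + 14.007
    = 84.077 + 15.120 + 14.007 = 113.204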